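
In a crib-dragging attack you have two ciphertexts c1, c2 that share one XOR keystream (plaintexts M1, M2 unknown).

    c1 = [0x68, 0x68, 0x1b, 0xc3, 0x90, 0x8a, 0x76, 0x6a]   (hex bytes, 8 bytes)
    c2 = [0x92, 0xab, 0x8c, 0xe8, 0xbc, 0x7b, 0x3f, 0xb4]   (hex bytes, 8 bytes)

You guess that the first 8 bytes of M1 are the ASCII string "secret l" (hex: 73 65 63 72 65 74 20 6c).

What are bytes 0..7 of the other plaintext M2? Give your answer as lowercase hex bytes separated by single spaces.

89 a6 f4 59 49 85 69 b2

First, c1 ⊕ c2 = (M1 ⊕ K) ⊕ (M2 ⊕ K) = M1 ⊕ M2, so the key drops out. Then M2 = (M1 ⊕ M2) ⊕ M1 over the first 8 bytes.
byte 0: (68 ^ 92) ^ 73 = fa ^ 73 = 89
byte 1: (68 ^ ab) ^ 65 = c3 ^ 65 = a6
byte 2: (1b ^ 8c) ^ 63 = 97 ^ 63 = f4
byte 3: (c3 ^ e8) ^ 72 = 2b ^ 72 = 59
byte 4: (90 ^ bc) ^ 65 = 2c ^ 65 = 49
byte 5: (8a ^ 7b) ^ 74 = f1 ^ 74 = 85
byte 6: (76 ^ 3f) ^ 20 = 49 ^ 20 = 69
byte 7: (6a ^ b4) ^ 6c = de ^ 6c = b2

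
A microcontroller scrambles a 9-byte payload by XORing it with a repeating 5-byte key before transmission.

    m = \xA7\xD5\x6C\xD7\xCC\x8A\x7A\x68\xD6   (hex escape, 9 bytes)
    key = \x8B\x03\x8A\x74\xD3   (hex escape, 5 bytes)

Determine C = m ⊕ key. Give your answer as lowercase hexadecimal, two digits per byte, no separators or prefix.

2cd6e6a31f0179e2a2

The 5-byte key repeats, so the effective keystream is 8b 03 8a 74 d3 8b 03 8a 74.
byte 0: a7 XOR 8b = 2c
byte 1: d5 XOR 03 = d6
byte 2: 6c XOR 8a = e6
byte 3: d7 XOR 74 = a3
byte 4: cc XOR d3 = 1f
byte 5: 8a XOR 8b = 01
byte 6: 7a XOR 03 = 79
byte 7: 68 XOR 8a = e2
byte 8: d6 XOR 74 = a2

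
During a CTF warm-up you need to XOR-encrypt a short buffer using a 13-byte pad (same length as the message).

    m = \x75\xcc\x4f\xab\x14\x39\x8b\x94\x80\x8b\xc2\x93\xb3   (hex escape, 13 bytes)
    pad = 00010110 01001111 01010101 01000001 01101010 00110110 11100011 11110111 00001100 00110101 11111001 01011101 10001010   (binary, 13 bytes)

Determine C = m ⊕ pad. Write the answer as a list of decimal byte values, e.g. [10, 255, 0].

[99, 131, 26, 234, 126, 15, 104, 99, 140, 190, 59, 206, 57]

byte 0: 75 XOR 16 = 63
byte 1: cc XOR 4f = 83
byte 2: 4f XOR 55 = 1a
byte 3: ab XOR 41 = ea
byte 4: 14 XOR 6a = 7e
byte 5: 39 XOR 36 = 0f
byte 6: 8b XOR e3 = 68
byte 7: 94 XOR f7 = 63
byte 8: 80 XOR 0c = 8c
byte 9: 8b XOR 35 = be
byte 10: c2 XOR f9 = 3b
byte 11: 93 XOR 5d = ce
byte 12: b3 XOR 8a = 39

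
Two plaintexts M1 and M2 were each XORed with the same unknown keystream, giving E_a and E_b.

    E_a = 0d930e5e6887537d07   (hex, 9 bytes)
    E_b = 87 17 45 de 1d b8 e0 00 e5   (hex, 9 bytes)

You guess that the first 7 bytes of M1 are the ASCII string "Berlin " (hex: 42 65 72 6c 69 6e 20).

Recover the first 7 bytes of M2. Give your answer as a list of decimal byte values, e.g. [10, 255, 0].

[200, 225, 57, 236, 28, 81, 147]

First, E_a ⊕ E_b = (M1 ⊕ K) ⊕ (M2 ⊕ K) = M1 ⊕ M2, so the key drops out. Then M2 = (M1 ⊕ M2) ⊕ M1 over the first 7 bytes.
byte 0: (0d XOR 87) XOR 42 = 8a XOR 42 = c8
byte 1: (93 XOR 17) XOR 65 = 84 XOR 65 = e1
byte 2: (0e XOR 45) XOR 72 = 4b XOR 72 = 39
byte 3: (5e XOR de) XOR 6c = 80 XOR 6c = ec
byte 4: (68 XOR 1d) XOR 69 = 75 XOR 69 = 1c
byte 5: (87 XOR b8) XOR 6e = 3f XOR 6e = 51
byte 6: (53 XOR e0) XOR 20 = b3 XOR 20 = 93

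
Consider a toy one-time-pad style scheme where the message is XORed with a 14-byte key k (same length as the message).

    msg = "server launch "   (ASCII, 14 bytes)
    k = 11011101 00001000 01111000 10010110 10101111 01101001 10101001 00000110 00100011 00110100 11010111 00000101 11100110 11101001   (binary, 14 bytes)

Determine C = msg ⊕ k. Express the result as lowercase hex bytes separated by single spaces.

XOR is its own inverse, so applying the key byte-wise gives the result directly.
byte 0: 73 ⊕ dd = ae
byte 1: 65 ⊕ 08 = 6d
byte 2: 72 ⊕ 78 = 0a
byte 3: 76 ⊕ 96 = e0
byte 4: 65 ⊕ af = ca
byte 5: 72 ⊕ 69 = 1b
byte 6: 20 ⊕ a9 = 89
byte 7: 6c ⊕ 06 = 6a
byte 8: 61 ⊕ 23 = 42
byte 9: 75 ⊕ 34 = 41
byte 10: 6e ⊕ d7 = b9
byte 11: 63 ⊕ 05 = 66
byte 12: 68 ⊕ e6 = 8e
byte 13: 20 ⊕ e9 = c9

ae 6d 0a e0 ca 1b 89 6a 42 41 b9 66 8e c9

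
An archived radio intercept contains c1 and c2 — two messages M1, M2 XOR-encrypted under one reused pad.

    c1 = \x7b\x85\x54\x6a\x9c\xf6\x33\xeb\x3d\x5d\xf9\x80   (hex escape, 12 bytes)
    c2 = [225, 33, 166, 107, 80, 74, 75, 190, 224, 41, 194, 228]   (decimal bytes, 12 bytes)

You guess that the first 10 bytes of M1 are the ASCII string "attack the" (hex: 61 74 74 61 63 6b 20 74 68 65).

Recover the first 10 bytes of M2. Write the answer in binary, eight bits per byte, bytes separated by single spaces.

First, c1 ⊕ c2 = (M1 ⊕ K) ⊕ (M2 ⊕ K) = M1 ⊕ M2, so the key drops out. Then M2 = (M1 ⊕ M2) ⊕ M1 over the first 10 bytes.
byte 0: (7b XOR e1) XOR 61 = 9a XOR 61 = fb
byte 1: (85 XOR 21) XOR 74 = a4 XOR 74 = d0
byte 2: (54 XOR a6) XOR 74 = f2 XOR 74 = 86
byte 3: (6a XOR 6b) XOR 61 = 01 XOR 61 = 60
byte 4: (9c XOR 50) XOR 63 = cc XOR 63 = af
byte 5: (f6 XOR 4a) XOR 6b = bc XOR 6b = d7
byte 6: (33 XOR 4b) XOR 20 = 78 XOR 20 = 58
byte 7: (eb XOR be) XOR 74 = 55 XOR 74 = 21
byte 8: (3d XOR e0) XOR 68 = dd XOR 68 = b5
byte 9: (5d XOR 29) XOR 65 = 74 XOR 65 = 11

11111011 11010000 10000110 01100000 10101111 11010111 01011000 00100001 10110101 00010001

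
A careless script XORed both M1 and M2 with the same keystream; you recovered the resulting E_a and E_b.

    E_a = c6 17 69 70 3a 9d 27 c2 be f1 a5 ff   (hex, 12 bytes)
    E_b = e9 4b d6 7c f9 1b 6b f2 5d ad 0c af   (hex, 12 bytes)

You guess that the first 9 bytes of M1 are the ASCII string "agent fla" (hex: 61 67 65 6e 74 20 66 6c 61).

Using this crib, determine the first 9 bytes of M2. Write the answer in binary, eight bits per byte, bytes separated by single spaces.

01001110 00111011 11011010 01100010 10110111 10100110 00101010 01011100 10000010

First, E_a ⊕ E_b = (M1 ⊕ K) ⊕ (M2 ⊕ K) = M1 ⊕ M2, so the key drops out. Then M2 = (M1 ⊕ M2) ⊕ M1 over the first 9 bytes.
byte 0: (c6 ^ e9) ^ 61 = 2f ^ 61 = 4e
byte 1: (17 ^ 4b) ^ 67 = 5c ^ 67 = 3b
byte 2: (69 ^ d6) ^ 65 = bf ^ 65 = da
byte 3: (70 ^ 7c) ^ 6e = 0c ^ 6e = 62
byte 4: (3a ^ f9) ^ 74 = c3 ^ 74 = b7
byte 5: (9d ^ 1b) ^ 20 = 86 ^ 20 = a6
byte 6: (27 ^ 6b) ^ 66 = 4c ^ 66 = 2a
byte 7: (c2 ^ f2) ^ 6c = 30 ^ 6c = 5c
byte 8: (be ^ 5d) ^ 61 = e3 ^ 61 = 82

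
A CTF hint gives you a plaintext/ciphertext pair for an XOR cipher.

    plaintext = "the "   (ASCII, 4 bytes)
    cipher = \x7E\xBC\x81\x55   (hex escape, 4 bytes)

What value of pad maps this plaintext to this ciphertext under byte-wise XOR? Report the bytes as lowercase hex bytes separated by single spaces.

0a d4 e4 75

Since cipher = plaintext ⊕ pad, XORing both sides with plaintext gives pad = plaintext ⊕ cipher.
byte 0: 116 ^ 126 =  10
byte 1: 104 ^ 188 = 212
byte 2: 101 ^ 129 = 228
byte 3:  32 ^  85 = 117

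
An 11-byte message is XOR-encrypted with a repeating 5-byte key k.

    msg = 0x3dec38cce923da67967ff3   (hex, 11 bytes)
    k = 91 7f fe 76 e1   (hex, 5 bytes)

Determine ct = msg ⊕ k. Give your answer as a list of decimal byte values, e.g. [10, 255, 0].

The 5-byte key repeats, so the effective keystream is 91 7f fe 76 e1 91 7f fe 76 e1 91.
byte 0: 00111101 xor 10010001 = 10101100
byte 1: 11101100 xor 01111111 = 10010011
byte 2: 00111000 xor 11111110 = 11000110
byte 3: 11001100 xor 01110110 = 10111010
byte 4: 11101001 xor 11100001 = 00001000
byte 5: 00100011 xor 10010001 = 10110010
byte 6: 11011010 xor 01111111 = 10100101
byte 7: 01100111 xor 11111110 = 10011001
byte 8: 10010110 xor 01110110 = 11100000
byte 9: 01111111 xor 11100001 = 10011110
byte 10: 11110011 xor 10010001 = 01100010

[172, 147, 198, 186, 8, 178, 165, 153, 224, 158, 98]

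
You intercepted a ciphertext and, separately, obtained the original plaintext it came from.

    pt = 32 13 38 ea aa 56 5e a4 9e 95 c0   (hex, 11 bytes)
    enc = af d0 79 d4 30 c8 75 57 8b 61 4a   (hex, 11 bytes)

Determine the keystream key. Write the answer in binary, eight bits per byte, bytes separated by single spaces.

Since enc = pt ⊕ key, XORing both sides with pt gives key = pt ⊕ enc.
32 ⊕ af = 9d
13 ⊕ d0 = c3
38 ⊕ 79 = 41
ea ⊕ d4 = 3e
aa ⊕ 30 = 9a
56 ⊕ c8 = 9e
5e ⊕ 75 = 2b
a4 ⊕ 57 = f3
9e ⊕ 8b = 15
95 ⊕ 61 = f4
c0 ⊕ 4a = 8a

10011101 11000011 01000001 00111110 10011010 10011110 00101011 11110011 00010101 11110100 10001010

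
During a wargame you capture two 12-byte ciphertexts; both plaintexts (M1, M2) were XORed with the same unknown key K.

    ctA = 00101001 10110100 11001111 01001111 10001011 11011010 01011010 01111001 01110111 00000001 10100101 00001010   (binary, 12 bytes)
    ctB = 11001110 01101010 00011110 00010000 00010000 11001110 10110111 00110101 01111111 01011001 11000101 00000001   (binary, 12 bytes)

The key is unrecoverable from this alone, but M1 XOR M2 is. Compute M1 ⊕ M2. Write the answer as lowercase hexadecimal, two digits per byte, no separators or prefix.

e7ded15f9b14ed4c0858600b

ctA ⊕ ctB = (M1 ⊕ K) ⊕ (M2 ⊕ K) = M1 ⊕ M2 — the shared key cancels under XOR.
00101001 XOR 11001110 = 11100111
10110100 XOR 01101010 = 11011110
11001111 XOR 00011110 = 11010001
01001111 XOR 00010000 = 01011111
10001011 XOR 00010000 = 10011011
11011010 XOR 11001110 = 00010100
01011010 XOR 10110111 = 11101101
01111001 XOR 00110101 = 01001100
01110111 XOR 01111111 = 00001000
00000001 XOR 01011001 = 01011000
10100101 XOR 11000101 = 01100000
00001010 XOR 00000001 = 00001011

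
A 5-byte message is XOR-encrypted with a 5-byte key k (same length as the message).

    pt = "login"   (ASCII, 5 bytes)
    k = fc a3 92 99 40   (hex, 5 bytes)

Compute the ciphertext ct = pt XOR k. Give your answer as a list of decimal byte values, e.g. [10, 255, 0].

[144, 204, 245, 240, 46]

6c xor fc = 90
6f xor a3 = cc
67 xor 92 = f5
69 xor 99 = f0
6e xor 40 = 2e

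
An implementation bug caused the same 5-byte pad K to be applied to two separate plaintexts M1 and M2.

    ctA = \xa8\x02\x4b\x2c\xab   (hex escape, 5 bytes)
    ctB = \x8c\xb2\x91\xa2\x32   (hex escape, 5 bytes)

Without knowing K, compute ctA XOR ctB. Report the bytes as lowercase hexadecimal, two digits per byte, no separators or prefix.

ctA ⊕ ctB = (M1 ⊕ K) ⊕ (M2 ⊕ K) = M1 ⊕ M2 — the shared key cancels under XOR.
10101000 ^ 10001100 = 00100100
00000010 ^ 10110010 = 10110000
01001011 ^ 10010001 = 11011010
00101100 ^ 10100010 = 10001110
10101011 ^ 00110010 = 10011001

24b0da8e99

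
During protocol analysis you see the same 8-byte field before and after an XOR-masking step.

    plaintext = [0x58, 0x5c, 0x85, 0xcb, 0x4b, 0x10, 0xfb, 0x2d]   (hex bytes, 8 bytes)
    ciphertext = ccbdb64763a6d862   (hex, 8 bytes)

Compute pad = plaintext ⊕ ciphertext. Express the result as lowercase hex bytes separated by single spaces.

94 e1 33 8c 28 b6 23 4f

Since ciphertext = plaintext ⊕ pad, XORing both sides with plaintext gives pad = plaintext ⊕ ciphertext.
 88 XOR 204 = 148
 92 XOR 189 = 225
133 XOR 182 =  51
203 XOR  71 = 140
 75 XOR  99 =  40
 16 XOR 166 = 182
251 XOR 216 =  35
 45 XOR  98 =  79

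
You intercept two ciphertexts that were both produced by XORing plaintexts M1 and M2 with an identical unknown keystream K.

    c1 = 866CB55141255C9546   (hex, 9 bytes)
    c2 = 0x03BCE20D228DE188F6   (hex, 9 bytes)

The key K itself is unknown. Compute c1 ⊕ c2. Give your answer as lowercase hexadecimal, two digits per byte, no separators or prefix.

c1 ⊕ c2 = (M1 ⊕ K) ⊕ (M2 ⊕ K) = M1 ⊕ M2 — the shared key cancels under XOR.
86 ⊕ 03 = 85
6c ⊕ bc = d0
b5 ⊕ e2 = 57
51 ⊕ 0d = 5c
41 ⊕ 22 = 63
25 ⊕ 8d = a8
5c ⊕ e1 = bd
95 ⊕ 88 = 1d
46 ⊕ f6 = b0

85d0575c63a8bd1db0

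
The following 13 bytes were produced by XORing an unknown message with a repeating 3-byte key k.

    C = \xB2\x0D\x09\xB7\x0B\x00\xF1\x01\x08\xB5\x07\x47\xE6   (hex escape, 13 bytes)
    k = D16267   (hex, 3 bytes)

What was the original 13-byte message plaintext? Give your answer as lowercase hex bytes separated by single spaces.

63 6f 6e 66 69 67 20 63 6f 64 65 20 37

The 3-byte key repeats, so the effective keystream is d1 62 67 d1 62 67 d1 62 67 d1 62 67 d1.
byte 0: b2 xor d1 = 63
byte 1: 0d xor 62 = 6f
byte 2: 09 xor 67 = 6e
byte 3: b7 xor d1 = 66
byte 4: 0b xor 62 = 69
byte 5: 00 xor 67 = 67
byte 6: f1 xor d1 = 20
byte 7: 01 xor 62 = 63
byte 8: 08 xor 67 = 6f
byte 9: b5 xor d1 = 64
byte 10: 07 xor 62 = 65
byte 11: 47 xor 67 = 20
byte 12: e6 xor d1 = 37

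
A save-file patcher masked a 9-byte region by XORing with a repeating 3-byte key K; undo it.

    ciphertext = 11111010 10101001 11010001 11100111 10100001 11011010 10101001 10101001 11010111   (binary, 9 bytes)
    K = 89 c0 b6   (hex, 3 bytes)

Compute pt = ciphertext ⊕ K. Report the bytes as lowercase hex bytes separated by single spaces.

The 3-byte key repeats, so the effective keystream is 89 c0 b6 89 c0 b6 89 c0 b6.
byte 0: fa ⊕ 89 = 73
byte 1: a9 ⊕ c0 = 69
byte 2: d1 ⊕ b6 = 67
byte 3: e7 ⊕ 89 = 6e
byte 4: a1 ⊕ c0 = 61
byte 5: da ⊕ b6 = 6c
byte 6: a9 ⊕ 89 = 20
byte 7: a9 ⊕ c0 = 69
byte 8: d7 ⊕ b6 = 61

73 69 67 6e 61 6c 20 69 61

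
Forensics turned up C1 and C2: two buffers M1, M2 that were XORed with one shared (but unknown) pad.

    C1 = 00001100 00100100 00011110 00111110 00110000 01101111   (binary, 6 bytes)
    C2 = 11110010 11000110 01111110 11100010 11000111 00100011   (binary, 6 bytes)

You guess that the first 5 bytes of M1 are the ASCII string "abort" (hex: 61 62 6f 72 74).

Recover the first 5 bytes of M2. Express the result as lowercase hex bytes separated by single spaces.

First, C1 ⊕ C2 = (M1 ⊕ K) ⊕ (M2 ⊕ K) = M1 ⊕ M2, so the key drops out. Then M2 = (M1 ⊕ M2) ⊕ M1 over the first 5 bytes.
byte 0: (0c ^ f2) ^ 61 = fe ^ 61 = 9f
byte 1: (24 ^ c6) ^ 62 = e2 ^ 62 = 80
byte 2: (1e ^ 7e) ^ 6f = 60 ^ 6f = 0f
byte 3: (3e ^ e2) ^ 72 = dc ^ 72 = ae
byte 4: (30 ^ c7) ^ 74 = f7 ^ 74 = 83

9f 80 0f ae 83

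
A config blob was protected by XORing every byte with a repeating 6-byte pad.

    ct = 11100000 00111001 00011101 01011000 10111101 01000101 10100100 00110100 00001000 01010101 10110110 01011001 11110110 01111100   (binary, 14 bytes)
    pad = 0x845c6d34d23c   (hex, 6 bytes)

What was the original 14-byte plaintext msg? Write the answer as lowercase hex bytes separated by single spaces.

The 6-byte key repeats, so the effective keystream is 84 5c 6d 34 d2 3c 84 5c 6d 34 d2 3c 84 5c.
byte 0: e0 XOR 84 = 64
byte 1: 39 XOR 5c = 65
byte 2: 1d XOR 6d = 70
byte 3: 58 XOR 34 = 6c
byte 4: bd XOR d2 = 6f
byte 5: 45 XOR 3c = 79
byte 6: a4 XOR 84 = 20
byte 7: 34 XOR 5c = 68
byte 8: 08 XOR 6d = 65
byte 9: 55 XOR 34 = 61
byte 10: b6 XOR d2 = 64
byte 11: 59 XOR 3c = 65
byte 12: f6 XOR 84 = 72
byte 13: 7c XOR 5c = 20

64 65 70 6c 6f 79 20 68 65 61 64 65 72 20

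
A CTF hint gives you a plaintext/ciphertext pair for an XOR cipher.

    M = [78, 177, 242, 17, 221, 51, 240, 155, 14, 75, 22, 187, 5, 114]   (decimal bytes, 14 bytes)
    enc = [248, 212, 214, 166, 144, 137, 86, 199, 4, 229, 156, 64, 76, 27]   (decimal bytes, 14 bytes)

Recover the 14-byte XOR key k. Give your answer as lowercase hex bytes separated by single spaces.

Since enc = M ⊕ k, XORing both sides with M gives k = M ⊕ enc.
byte 0: 4e xor f8 = b6
byte 1: b1 xor d4 = 65
byte 2: f2 xor d6 = 24
byte 3: 11 xor a6 = b7
byte 4: dd xor 90 = 4d
byte 5: 33 xor 89 = ba
byte 6: f0 xor 56 = a6
byte 7: 9b xor c7 = 5c
byte 8: 0e xor 04 = 0a
byte 9: 4b xor e5 = ae
byte 10: 16 xor 9c = 8a
byte 11: bb xor 40 = fb
byte 12: 05 xor 4c = 49
byte 13: 72 xor 1b = 69

b6 65 24 b7 4d ba a6 5c 0a ae 8a fb 49 69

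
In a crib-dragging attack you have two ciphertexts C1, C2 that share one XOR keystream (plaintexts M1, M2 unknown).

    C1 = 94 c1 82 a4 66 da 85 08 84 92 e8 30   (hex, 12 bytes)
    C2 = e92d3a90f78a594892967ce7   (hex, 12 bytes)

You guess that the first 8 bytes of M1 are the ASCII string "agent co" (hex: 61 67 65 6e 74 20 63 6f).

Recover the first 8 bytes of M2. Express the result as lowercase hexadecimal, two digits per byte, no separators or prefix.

First, C1 ⊕ C2 = (M1 ⊕ K) ⊕ (M2 ⊕ K) = M1 ⊕ M2, so the key drops out. Then M2 = (M1 ⊕ M2) ⊕ M1 over the first 8 bytes.
byte 0: (94 xor e9) xor 61 = 7d xor 61 = 1c
byte 1: (c1 xor 2d) xor 67 = ec xor 67 = 8b
byte 2: (82 xor 3a) xor 65 = b8 xor 65 = dd
byte 3: (a4 xor 90) xor 6e = 34 xor 6e = 5a
byte 4: (66 xor f7) xor 74 = 91 xor 74 = e5
byte 5: (da xor 8a) xor 20 = 50 xor 20 = 70
byte 6: (85 xor 59) xor 63 = dc xor 63 = bf
byte 7: (08 xor 48) xor 6f = 40 xor 6f = 2f

1c8bdd5ae570bf2f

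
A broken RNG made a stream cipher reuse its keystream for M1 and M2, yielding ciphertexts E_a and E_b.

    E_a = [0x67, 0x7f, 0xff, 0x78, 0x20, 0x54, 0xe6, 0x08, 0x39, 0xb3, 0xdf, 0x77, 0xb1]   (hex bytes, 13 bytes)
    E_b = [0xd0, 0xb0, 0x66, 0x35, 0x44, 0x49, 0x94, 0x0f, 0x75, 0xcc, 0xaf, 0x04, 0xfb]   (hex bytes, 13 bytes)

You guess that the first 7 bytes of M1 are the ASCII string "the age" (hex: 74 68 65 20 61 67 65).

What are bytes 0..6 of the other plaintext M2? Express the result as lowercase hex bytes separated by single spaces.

First, E_a ⊕ E_b = (M1 ⊕ K) ⊕ (M2 ⊕ K) = M1 ⊕ M2, so the key drops out. Then M2 = (M1 ⊕ M2) ⊕ M1 over the first 7 bytes.
byte 0: (67 xor d0) xor 74 = b7 xor 74 = c3
byte 1: (7f xor b0) xor 68 = cf xor 68 = a7
byte 2: (ff xor 66) xor 65 = 99 xor 65 = fc
byte 3: (78 xor 35) xor 20 = 4d xor 20 = 6d
byte 4: (20 xor 44) xor 61 = 64 xor 61 = 05
byte 5: (54 xor 49) xor 67 = 1d xor 67 = 7a
byte 6: (e6 xor 94) xor 65 = 72 xor 65 = 17

c3 a7 fc 6d 05 7a 17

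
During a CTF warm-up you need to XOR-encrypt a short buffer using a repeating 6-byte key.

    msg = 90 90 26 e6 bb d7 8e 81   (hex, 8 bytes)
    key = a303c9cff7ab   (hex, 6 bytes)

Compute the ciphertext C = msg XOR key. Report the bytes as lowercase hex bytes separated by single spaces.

33 93 ef 29 4c 7c 2d 82

The 6-byte key repeats, so the effective keystream is a3 03 c9 cf f7 ab a3 03.
byte 0: 10010000 ^ 10100011 = 00110011
byte 1: 10010000 ^ 00000011 = 10010011
byte 2: 00100110 ^ 11001001 = 11101111
byte 3: 11100110 ^ 11001111 = 00101001
byte 4: 10111011 ^ 11110111 = 01001100
byte 5: 11010111 ^ 10101011 = 01111100
byte 6: 10001110 ^ 10100011 = 00101101
byte 7: 10000001 ^ 00000011 = 10000010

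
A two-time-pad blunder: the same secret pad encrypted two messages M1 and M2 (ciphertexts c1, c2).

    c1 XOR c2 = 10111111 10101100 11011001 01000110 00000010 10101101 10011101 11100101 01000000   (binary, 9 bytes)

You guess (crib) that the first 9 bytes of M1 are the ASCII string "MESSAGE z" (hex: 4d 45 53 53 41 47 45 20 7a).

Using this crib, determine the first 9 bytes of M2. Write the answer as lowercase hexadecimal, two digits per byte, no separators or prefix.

Since c1 ⊕ c2 = M1 ⊕ M2, XORing with the guessed M1 bytes yields the corresponding M2 bytes: M2 = (c1 ⊕ c2) ⊕ M1.
10111111 XOR 01001101 = 11110010
10101100 XOR 01000101 = 11101001
11011001 XOR 01010011 = 10001010
01000110 XOR 01010011 = 00010101
00000010 XOR 01000001 = 01000011
10101101 XOR 01000111 = 11101010
10011101 XOR 01000101 = 11011000
11100101 XOR 00100000 = 11000101
01000000 XOR 01111010 = 00111010

f2e98a1543ead8c53a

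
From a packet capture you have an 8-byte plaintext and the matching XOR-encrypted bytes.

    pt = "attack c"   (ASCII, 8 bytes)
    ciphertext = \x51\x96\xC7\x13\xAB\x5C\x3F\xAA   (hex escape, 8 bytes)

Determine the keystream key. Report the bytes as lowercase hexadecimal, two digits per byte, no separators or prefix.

30e2b372c8371fc9

Since ciphertext = pt ⊕ key, XORing both sides with pt gives key = pt ⊕ ciphertext.
61 ^ 51 = 30
74 ^ 96 = e2
74 ^ c7 = b3
61 ^ 13 = 72
63 ^ ab = c8
6b ^ 5c = 37
20 ^ 3f = 1f
63 ^ aa = c9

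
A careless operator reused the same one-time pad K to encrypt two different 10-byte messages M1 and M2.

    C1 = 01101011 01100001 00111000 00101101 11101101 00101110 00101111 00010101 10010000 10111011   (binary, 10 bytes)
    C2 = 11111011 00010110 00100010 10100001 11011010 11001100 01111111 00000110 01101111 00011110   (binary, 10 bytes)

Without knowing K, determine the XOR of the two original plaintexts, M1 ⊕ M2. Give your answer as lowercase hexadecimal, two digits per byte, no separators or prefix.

90771a8c37e25013ffa5

C1 ⊕ C2 = (M1 ⊕ K) ⊕ (M2 ⊕ K) = M1 ⊕ M2 — the shared key cancels under XOR.
6b ⊕ fb = 90
61 ⊕ 16 = 77
38 ⊕ 22 = 1a
2d ⊕ a1 = 8c
ed ⊕ da = 37
2e ⊕ cc = e2
2f ⊕ 7f = 50
15 ⊕ 06 = 13
90 ⊕ 6f = ff
bb ⊕ 1e = a5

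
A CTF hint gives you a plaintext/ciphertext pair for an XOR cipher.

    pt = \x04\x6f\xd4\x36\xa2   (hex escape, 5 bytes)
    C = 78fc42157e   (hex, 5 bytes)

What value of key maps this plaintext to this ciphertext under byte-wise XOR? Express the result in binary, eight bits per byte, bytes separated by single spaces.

01111100 10010011 10010110 00100011 11011100

Since C = pt ⊕ key, XORing both sides with pt gives key = pt ⊕ C.
byte 0:   4 ^ 120 = 124
byte 1: 111 ^ 252 = 147
byte 2: 212 ^  66 = 150
byte 3:  54 ^  21 =  35
byte 4: 162 ^ 126 = 220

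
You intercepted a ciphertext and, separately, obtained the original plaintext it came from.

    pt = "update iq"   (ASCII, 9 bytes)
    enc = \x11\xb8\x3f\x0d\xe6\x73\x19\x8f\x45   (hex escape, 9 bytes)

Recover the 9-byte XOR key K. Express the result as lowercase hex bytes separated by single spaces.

Since enc = pt ⊕ K, XORing both sides with pt gives K = pt ⊕ enc.
byte 0: 117 ⊕  17 = 100
byte 1: 112 ⊕ 184 = 200
byte 2: 100 ⊕  63 =  91
byte 3:  97 ⊕  13 = 108
byte 4: 116 ⊕ 230 = 146
byte 5: 101 ⊕ 115 =  22
byte 6:  32 ⊕  25 =  57
byte 7: 105 ⊕ 143 = 230
byte 8: 113 ⊕  69 =  52

64 c8 5b 6c 92 16 39 e6 34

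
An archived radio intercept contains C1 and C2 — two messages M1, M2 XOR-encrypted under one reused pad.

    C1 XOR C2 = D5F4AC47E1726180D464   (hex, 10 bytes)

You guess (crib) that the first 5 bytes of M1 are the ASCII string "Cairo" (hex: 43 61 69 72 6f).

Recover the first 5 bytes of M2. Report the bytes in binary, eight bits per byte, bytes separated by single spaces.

Since C1 ⊕ C2 = M1 ⊕ M2, XORing with the guessed M1 bytes yields the corresponding M2 bytes: M2 = (C1 ⊕ C2) ⊕ M1.
byte 0: d5 xor 43 = 96
byte 1: f4 xor 61 = 95
byte 2: ac xor 69 = c5
byte 3: 47 xor 72 = 35
byte 4: e1 xor 6f = 8e

10010110 10010101 11000101 00110101 10001110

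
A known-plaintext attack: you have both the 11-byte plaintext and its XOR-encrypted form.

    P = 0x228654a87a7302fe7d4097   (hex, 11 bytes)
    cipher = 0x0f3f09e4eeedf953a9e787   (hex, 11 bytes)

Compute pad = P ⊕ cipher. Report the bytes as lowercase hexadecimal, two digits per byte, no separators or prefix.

Since cipher = P ⊕ pad, XORing both sides with P gives pad = P ⊕ cipher.
22 xor 0f = 2d
86 xor 3f = b9
54 xor 09 = 5d
a8 xor e4 = 4c
7a xor ee = 94
73 xor ed = 9e
02 xor f9 = fb
fe xor 53 = ad
7d xor a9 = d4
40 xor e7 = a7
97 xor 87 = 10

2db95d4c949efbadd4a710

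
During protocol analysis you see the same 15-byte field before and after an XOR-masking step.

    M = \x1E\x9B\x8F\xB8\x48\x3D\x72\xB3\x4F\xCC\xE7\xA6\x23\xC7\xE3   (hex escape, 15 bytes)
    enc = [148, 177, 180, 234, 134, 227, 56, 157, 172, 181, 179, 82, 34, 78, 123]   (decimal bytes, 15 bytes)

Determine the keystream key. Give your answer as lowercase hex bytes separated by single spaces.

8a 2a 3b 52 ce de 4a 2e e3 79 54 f4 01 89 98

Since enc = M ⊕ key, XORing both sides with M gives key = M ⊕ enc.
byte 0: 1e xor 94 = 8a
byte 1: 9b xor b1 = 2a
byte 2: 8f xor b4 = 3b
byte 3: b8 xor ea = 52
byte 4: 48 xor 86 = ce
byte 5: 3d xor e3 = de
byte 6: 72 xor 38 = 4a
byte 7: b3 xor 9d = 2e
byte 8: 4f xor ac = e3
byte 9: cc xor b5 = 79
byte 10: e7 xor b3 = 54
byte 11: a6 xor 52 = f4
byte 12: 23 xor 22 = 01
byte 13: c7 xor 4e = 89
byte 14: e3 xor 7b = 98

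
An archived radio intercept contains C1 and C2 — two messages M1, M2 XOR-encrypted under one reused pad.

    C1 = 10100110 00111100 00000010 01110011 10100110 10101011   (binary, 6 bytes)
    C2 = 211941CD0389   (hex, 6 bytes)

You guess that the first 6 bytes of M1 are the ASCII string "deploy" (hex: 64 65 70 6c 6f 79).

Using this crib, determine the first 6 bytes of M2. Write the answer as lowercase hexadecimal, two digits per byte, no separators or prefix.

First, C1 ⊕ C2 = (M1 ⊕ K) ⊕ (M2 ⊕ K) = M1 ⊕ M2, so the key drops out. Then M2 = (M1 ⊕ M2) ⊕ M1 over the first 6 bytes.
byte 0: (a6 ⊕ 21) ⊕ 64 = 87 ⊕ 64 = e3
byte 1: (3c ⊕ 19) ⊕ 65 = 25 ⊕ 65 = 40
byte 2: (02 ⊕ 41) ⊕ 70 = 43 ⊕ 70 = 33
byte 3: (73 ⊕ cd) ⊕ 6c = be ⊕ 6c = d2
byte 4: (a6 ⊕ 03) ⊕ 6f = a5 ⊕ 6f = ca
byte 5: (ab ⊕ 89) ⊕ 79 = 22 ⊕ 79 = 5b

e34033d2ca5b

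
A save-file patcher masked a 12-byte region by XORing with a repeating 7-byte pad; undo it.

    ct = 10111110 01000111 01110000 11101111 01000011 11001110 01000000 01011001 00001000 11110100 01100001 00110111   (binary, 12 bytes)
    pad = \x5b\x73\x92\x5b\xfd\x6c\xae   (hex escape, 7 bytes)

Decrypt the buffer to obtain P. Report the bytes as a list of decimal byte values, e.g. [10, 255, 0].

[229, 52, 226, 180, 190, 162, 238, 2, 123, 102, 58, 202]

The 7-byte key repeats, so the effective keystream is 5b 73 92 5b fd 6c ae 5b 73 92 5b fd.
byte 0: be XOR 5b = e5
byte 1: 47 XOR 73 = 34
byte 2: 70 XOR 92 = e2
byte 3: ef XOR 5b = b4
byte 4: 43 XOR fd = be
byte 5: ce XOR 6c = a2
byte 6: 40 XOR ae = ee
byte 7: 59 XOR 5b = 02
byte 8: 08 XOR 73 = 7b
byte 9: f4 XOR 92 = 66
byte 10: 61 XOR 5b = 3a
byte 11: 37 XOR fd = ca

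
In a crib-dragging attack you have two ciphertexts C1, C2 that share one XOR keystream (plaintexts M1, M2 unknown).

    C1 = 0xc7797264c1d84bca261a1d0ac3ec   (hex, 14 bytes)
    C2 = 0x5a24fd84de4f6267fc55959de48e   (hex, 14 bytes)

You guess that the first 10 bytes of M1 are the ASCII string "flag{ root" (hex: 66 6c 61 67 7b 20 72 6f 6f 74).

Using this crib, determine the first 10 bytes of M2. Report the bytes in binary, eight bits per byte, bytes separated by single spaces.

First, C1 ⊕ C2 = (M1 ⊕ K) ⊕ (M2 ⊕ K) = M1 ⊕ M2, so the key drops out. Then M2 = (M1 ⊕ M2) ⊕ M1 over the first 10 bytes.
byte 0: (c7 ^ 5a) ^ 66 = 9d ^ 66 = fb
byte 1: (79 ^ 24) ^ 6c = 5d ^ 6c = 31
byte 2: (72 ^ fd) ^ 61 = 8f ^ 61 = ee
byte 3: (64 ^ 84) ^ 67 = e0 ^ 67 = 87
byte 4: (c1 ^ de) ^ 7b = 1f ^ 7b = 64
byte 5: (d8 ^ 4f) ^ 20 = 97 ^ 20 = b7
byte 6: (4b ^ 62) ^ 72 = 29 ^ 72 = 5b
byte 7: (ca ^ 67) ^ 6f = ad ^ 6f = c2
byte 8: (26 ^ fc) ^ 6f = da ^ 6f = b5
byte 9: (1a ^ 55) ^ 74 = 4f ^ 74 = 3b

11111011 00110001 11101110 10000111 01100100 10110111 01011011 11000010 10110101 00111011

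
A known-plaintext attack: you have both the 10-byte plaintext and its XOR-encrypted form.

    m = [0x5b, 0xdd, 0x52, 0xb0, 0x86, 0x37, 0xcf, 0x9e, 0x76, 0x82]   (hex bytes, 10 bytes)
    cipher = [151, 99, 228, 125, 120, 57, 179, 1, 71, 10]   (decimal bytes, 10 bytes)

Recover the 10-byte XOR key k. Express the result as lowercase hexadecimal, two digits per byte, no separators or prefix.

ccbeb6cdfe0e7c9f3188

Since cipher = m ⊕ k, XORing both sides with m gives k = m ⊕ cipher.
5b XOR 97 = cc
dd XOR 63 = be
52 XOR e4 = b6
b0 XOR 7d = cd
86 XOR 78 = fe
37 XOR 39 = 0e
cf XOR b3 = 7c
9e XOR 01 = 9f
76 XOR 47 = 31
82 XOR 0a = 88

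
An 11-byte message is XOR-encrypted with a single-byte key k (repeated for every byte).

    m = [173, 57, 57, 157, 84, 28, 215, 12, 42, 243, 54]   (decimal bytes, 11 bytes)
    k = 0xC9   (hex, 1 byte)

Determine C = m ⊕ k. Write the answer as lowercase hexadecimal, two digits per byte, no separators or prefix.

64f0f0549dd51ec5e33aff

The 1-byte key repeats, so the effective keystream is c9 c9 c9 c9 c9 c9 c9 c9 c9 c9 c9.
byte 0: 10101101 xor 11001001 = 01100100
byte 1: 00111001 xor 11001001 = 11110000
byte 2: 00111001 xor 11001001 = 11110000
byte 3: 10011101 xor 11001001 = 01010100
byte 4: 01010100 xor 11001001 = 10011101
byte 5: 00011100 xor 11001001 = 11010101
byte 6: 11010111 xor 11001001 = 00011110
byte 7: 00001100 xor 11001001 = 11000101
byte 8: 00101010 xor 11001001 = 11100011
byte 9: 11110011 xor 11001001 = 00111010
byte 10: 00110110 xor 11001001 = 11111111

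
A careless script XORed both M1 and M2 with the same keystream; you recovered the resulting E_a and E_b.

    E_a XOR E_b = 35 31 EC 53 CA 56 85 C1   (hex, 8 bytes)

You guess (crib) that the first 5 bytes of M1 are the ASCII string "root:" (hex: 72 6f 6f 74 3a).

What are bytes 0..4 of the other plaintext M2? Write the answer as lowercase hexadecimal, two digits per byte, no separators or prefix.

Since E_a ⊕ E_b = M1 ⊕ M2, XORing with the guessed M1 bytes yields the corresponding M2 bytes: M2 = (E_a ⊕ E_b) ⊕ M1.
35 ^ 72 = 47
31 ^ 6f = 5e
ec ^ 6f = 83
53 ^ 74 = 27
ca ^ 3a = f0

475e8327f0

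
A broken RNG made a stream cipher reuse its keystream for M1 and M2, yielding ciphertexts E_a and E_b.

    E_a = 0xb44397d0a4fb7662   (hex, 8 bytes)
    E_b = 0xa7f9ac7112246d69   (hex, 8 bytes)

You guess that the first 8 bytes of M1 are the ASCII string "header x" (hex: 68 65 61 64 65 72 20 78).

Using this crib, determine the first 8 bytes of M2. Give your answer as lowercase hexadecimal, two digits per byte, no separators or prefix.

7bdf5ac5d3ad3b73

First, E_a ⊕ E_b = (M1 ⊕ K) ⊕ (M2 ⊕ K) = M1 ⊕ M2, so the key drops out. Then M2 = (M1 ⊕ M2) ⊕ M1 over the first 8 bytes.
byte 0: (b4 ^ a7) ^ 68 = 13 ^ 68 = 7b
byte 1: (43 ^ f9) ^ 65 = ba ^ 65 = df
byte 2: (97 ^ ac) ^ 61 = 3b ^ 61 = 5a
byte 3: (d0 ^ 71) ^ 64 = a1 ^ 64 = c5
byte 4: (a4 ^ 12) ^ 65 = b6 ^ 65 = d3
byte 5: (fb ^ 24) ^ 72 = df ^ 72 = ad
byte 6: (76 ^ 6d) ^ 20 = 1b ^ 20 = 3b
byte 7: (62 ^ 69) ^ 78 = 0b ^ 78 = 73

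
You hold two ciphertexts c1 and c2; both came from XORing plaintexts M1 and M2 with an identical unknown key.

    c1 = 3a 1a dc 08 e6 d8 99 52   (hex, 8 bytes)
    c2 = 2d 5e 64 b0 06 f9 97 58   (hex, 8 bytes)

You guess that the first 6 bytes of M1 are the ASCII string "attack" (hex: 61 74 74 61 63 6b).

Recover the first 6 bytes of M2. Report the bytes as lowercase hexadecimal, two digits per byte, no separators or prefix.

First, c1 ⊕ c2 = (M1 ⊕ K) ⊕ (M2 ⊕ K) = M1 ⊕ M2, so the key drops out. Then M2 = (M1 ⊕ M2) ⊕ M1 over the first 6 bytes.
byte 0: (3a xor 2d) xor 61 = 17 xor 61 = 76
byte 1: (1a xor 5e) xor 74 = 44 xor 74 = 30
byte 2: (dc xor 64) xor 74 = b8 xor 74 = cc
byte 3: (08 xor b0) xor 61 = b8 xor 61 = d9
byte 4: (e6 xor 06) xor 63 = e0 xor 63 = 83
byte 5: (d8 xor f9) xor 6b = 21 xor 6b = 4a

7630ccd9834a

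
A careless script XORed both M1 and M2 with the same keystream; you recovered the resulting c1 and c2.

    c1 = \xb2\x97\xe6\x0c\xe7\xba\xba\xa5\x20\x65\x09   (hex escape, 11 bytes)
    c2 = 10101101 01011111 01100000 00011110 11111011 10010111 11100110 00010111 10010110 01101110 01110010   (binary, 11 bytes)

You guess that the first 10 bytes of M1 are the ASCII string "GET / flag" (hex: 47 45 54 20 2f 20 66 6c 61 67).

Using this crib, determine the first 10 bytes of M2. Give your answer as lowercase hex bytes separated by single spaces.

58 8d d2 32 33 0d 3a de d7 6c

First, c1 ⊕ c2 = (M1 ⊕ K) ⊕ (M2 ⊕ K) = M1 ⊕ M2, so the key drops out. Then M2 = (M1 ⊕ M2) ⊕ M1 over the first 10 bytes.
byte 0: (b2 ^ ad) ^ 47 = 1f ^ 47 = 58
byte 1: (97 ^ 5f) ^ 45 = c8 ^ 45 = 8d
byte 2: (e6 ^ 60) ^ 54 = 86 ^ 54 = d2
byte 3: (0c ^ 1e) ^ 20 = 12 ^ 20 = 32
byte 4: (e7 ^ fb) ^ 2f = 1c ^ 2f = 33
byte 5: (ba ^ 97) ^ 20 = 2d ^ 20 = 0d
byte 6: (ba ^ e6) ^ 66 = 5c ^ 66 = 3a
byte 7: (a5 ^ 17) ^ 6c = b2 ^ 6c = de
byte 8: (20 ^ 96) ^ 61 = b6 ^ 61 = d7
byte 9: (65 ^ 6e) ^ 67 = 0b ^ 67 = 6c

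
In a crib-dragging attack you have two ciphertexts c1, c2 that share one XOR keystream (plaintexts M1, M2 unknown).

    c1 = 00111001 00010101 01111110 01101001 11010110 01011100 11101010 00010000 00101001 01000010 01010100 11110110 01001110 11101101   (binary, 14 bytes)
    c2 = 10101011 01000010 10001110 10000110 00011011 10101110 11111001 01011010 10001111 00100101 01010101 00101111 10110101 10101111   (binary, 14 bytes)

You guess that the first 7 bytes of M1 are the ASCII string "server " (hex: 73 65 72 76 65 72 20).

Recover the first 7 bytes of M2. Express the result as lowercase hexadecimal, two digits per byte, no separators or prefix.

First, c1 ⊕ c2 = (M1 ⊕ K) ⊕ (M2 ⊕ K) = M1 ⊕ M2, so the key drops out. Then M2 = (M1 ⊕ M2) ⊕ M1 over the first 7 bytes.
byte 0: (39 ⊕ ab) ⊕ 73 = 92 ⊕ 73 = e1
byte 1: (15 ⊕ 42) ⊕ 65 = 57 ⊕ 65 = 32
byte 2: (7e ⊕ 8e) ⊕ 72 = f0 ⊕ 72 = 82
byte 3: (69 ⊕ 86) ⊕ 76 = ef ⊕ 76 = 99
byte 4: (d6 ⊕ 1b) ⊕ 65 = cd ⊕ 65 = a8
byte 5: (5c ⊕ ae) ⊕ 72 = f2 ⊕ 72 = 80
byte 6: (ea ⊕ f9) ⊕ 20 = 13 ⊕ 20 = 33

e1328299a88033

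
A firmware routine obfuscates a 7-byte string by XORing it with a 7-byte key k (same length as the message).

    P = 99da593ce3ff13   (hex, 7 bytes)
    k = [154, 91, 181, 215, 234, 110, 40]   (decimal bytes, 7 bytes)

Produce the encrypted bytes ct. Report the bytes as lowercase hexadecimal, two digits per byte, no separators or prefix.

XOR is its own inverse, so applying the key byte-wise gives the result directly.
99 ^ 9a = 03
da ^ 5b = 81
59 ^ b5 = ec
3c ^ d7 = eb
e3 ^ ea = 09
ff ^ 6e = 91
13 ^ 28 = 3b

0381eceb09913b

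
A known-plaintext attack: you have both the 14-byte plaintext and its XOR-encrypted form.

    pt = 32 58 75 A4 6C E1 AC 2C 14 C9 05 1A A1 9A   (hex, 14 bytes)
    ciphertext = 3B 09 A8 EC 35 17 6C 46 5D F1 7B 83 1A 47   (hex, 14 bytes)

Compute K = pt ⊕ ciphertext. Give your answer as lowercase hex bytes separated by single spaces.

09 51 dd 48 59 f6 c0 6a 49 38 7e 99 bb dd

Since ciphertext = pt ⊕ K, XORing both sides with pt gives K = pt ⊕ ciphertext.
32 xor 3b = 09
58 xor 09 = 51
75 xor a8 = dd
a4 xor ec = 48
6c xor 35 = 59
e1 xor 17 = f6
ac xor 6c = c0
2c xor 46 = 6a
14 xor 5d = 49
c9 xor f1 = 38
05 xor 7b = 7e
1a xor 83 = 99
a1 xor 1a = bb
9a xor 47 = dd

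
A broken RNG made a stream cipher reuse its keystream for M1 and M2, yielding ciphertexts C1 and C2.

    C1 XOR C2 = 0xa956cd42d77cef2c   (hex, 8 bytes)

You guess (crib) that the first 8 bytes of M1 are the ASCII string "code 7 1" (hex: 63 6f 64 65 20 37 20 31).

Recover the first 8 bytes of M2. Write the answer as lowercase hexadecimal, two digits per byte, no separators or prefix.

Since C1 ⊕ C2 = M1 ⊕ M2, XORing with the guessed M1 bytes yields the corresponding M2 bytes: M2 = (C1 ⊕ C2) ⊕ M1.
a9 ⊕ 63 = ca
56 ⊕ 6f = 39
cd ⊕ 64 = a9
42 ⊕ 65 = 27
d7 ⊕ 20 = f7
7c ⊕ 37 = 4b
ef ⊕ 20 = cf
2c ⊕ 31 = 1d

ca39a927f74bcf1d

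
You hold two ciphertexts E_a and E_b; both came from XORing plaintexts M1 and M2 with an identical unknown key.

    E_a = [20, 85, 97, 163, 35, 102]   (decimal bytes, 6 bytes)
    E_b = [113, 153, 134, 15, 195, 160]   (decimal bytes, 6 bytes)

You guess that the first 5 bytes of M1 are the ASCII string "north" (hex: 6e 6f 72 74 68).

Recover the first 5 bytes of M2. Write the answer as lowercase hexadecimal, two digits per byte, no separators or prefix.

0ba395d888

First, E_a ⊕ E_b = (M1 ⊕ K) ⊕ (M2 ⊕ K) = M1 ⊕ M2, so the key drops out. Then M2 = (M1 ⊕ M2) ⊕ M1 over the first 5 bytes.
byte 0: (14 XOR 71) XOR 6e = 65 XOR 6e = 0b
byte 1: (55 XOR 99) XOR 6f = cc XOR 6f = a3
byte 2: (61 XOR 86) XOR 72 = e7 XOR 72 = 95
byte 3: (a3 XOR 0f) XOR 74 = ac XOR 74 = d8
byte 4: (23 XOR c3) XOR 68 = e0 XOR 68 = 88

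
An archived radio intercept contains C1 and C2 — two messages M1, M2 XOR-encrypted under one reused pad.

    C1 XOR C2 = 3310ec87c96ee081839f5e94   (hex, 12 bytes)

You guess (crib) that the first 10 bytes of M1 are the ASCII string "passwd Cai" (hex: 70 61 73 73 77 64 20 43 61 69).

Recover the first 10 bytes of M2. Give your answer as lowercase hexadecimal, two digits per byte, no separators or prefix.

Since C1 ⊕ C2 = M1 ⊕ M2, XORing with the guessed M1 bytes yields the corresponding M2 bytes: M2 = (C1 ⊕ C2) ⊕ M1.
 51 ⊕ 112 =  67
 16 ⊕  97 = 113
236 ⊕ 115 = 159
135 ⊕ 115 = 244
201 ⊕ 119 = 190
110 ⊕ 100 =  10
224 ⊕  32 = 192
129 ⊕  67 = 194
131 ⊕  97 = 226
159 ⊕ 105 = 246

43719ff4be0ac0c2e2f6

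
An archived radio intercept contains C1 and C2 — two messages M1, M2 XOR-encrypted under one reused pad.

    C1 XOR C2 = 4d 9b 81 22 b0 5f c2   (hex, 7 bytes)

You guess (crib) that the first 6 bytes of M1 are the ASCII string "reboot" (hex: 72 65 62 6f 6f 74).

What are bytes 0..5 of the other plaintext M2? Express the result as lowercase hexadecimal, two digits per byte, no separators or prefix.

Since C1 ⊕ C2 = M1 ⊕ M2, XORing with the guessed M1 bytes yields the corresponding M2 bytes: M2 = (C1 ⊕ C2) ⊕ M1.
 77 XOR 114 =  63
155 XOR 101 = 254
129 XOR  98 = 227
 34 XOR 111 =  77
176 XOR 111 = 223
 95 XOR 116 =  43

3ffee34ddf2b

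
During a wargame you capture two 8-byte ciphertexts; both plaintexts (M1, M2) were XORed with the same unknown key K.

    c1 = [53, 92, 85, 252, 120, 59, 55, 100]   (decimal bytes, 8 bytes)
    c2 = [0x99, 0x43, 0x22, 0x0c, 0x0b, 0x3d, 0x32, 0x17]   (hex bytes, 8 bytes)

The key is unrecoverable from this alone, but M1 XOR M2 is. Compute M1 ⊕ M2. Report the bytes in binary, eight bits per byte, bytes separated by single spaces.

c1 ⊕ c2 = (M1 ⊕ K) ⊕ (M2 ⊕ K) = M1 ⊕ M2 — the shared key cancels under XOR.
 53 xor 153 = 172
 92 xor  67 =  31
 85 xor  34 = 119
252 xor  12 = 240
120 xor  11 = 115
 59 xor  61 =   6
 55 xor  50 =   5
100 xor  23 = 115

10101100 00011111 01110111 11110000 01110011 00000110 00000101 01110011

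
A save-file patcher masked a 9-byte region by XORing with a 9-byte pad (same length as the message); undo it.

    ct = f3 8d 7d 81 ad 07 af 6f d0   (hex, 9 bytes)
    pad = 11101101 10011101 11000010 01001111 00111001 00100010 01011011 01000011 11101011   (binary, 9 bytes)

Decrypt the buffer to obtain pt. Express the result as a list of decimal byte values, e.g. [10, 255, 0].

XOR is its own inverse, so applying the key byte-wise gives the result directly.
f3 ⊕ ed = 1e
8d ⊕ 9d = 10
7d ⊕ c2 = bf
81 ⊕ 4f = ce
ad ⊕ 39 = 94
07 ⊕ 22 = 25
af ⊕ 5b = f4
6f ⊕ 43 = 2c
d0 ⊕ eb = 3b

[30, 16, 191, 206, 148, 37, 244, 44, 59]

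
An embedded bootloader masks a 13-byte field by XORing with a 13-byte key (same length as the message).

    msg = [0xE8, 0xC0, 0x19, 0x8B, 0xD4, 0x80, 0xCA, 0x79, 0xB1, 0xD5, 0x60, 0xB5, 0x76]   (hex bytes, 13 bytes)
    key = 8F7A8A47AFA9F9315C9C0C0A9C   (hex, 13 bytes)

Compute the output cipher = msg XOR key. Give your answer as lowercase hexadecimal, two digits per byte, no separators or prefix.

67ba93cc7b293348ed496cbfea

XOR is its own inverse, so applying the key byte-wise gives the result directly.
byte 0: e8 ⊕ 8f = 67
byte 1: c0 ⊕ 7a = ba
byte 2: 19 ⊕ 8a = 93
byte 3: 8b ⊕ 47 = cc
byte 4: d4 ⊕ af = 7b
byte 5: 80 ⊕ a9 = 29
byte 6: ca ⊕ f9 = 33
byte 7: 79 ⊕ 31 = 48
byte 8: b1 ⊕ 5c = ed
byte 9: d5 ⊕ 9c = 49
byte 10: 60 ⊕ 0c = 6c
byte 11: b5 ⊕ 0a = bf
byte 12: 76 ⊕ 9c = ea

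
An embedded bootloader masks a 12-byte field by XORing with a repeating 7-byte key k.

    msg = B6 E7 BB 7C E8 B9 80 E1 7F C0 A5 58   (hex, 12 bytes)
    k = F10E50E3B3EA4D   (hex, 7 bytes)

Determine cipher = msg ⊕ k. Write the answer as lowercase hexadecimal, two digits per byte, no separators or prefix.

47e9eb9f5b53cd10719046eb

The 7-byte key repeats, so the effective keystream is f1 0e 50 e3 b3 ea 4d f1 0e 50 e3 b3.
byte 0: b6 XOR f1 = 47
byte 1: e7 XOR 0e = e9
byte 2: bb XOR 50 = eb
byte 3: 7c XOR e3 = 9f
byte 4: e8 XOR b3 = 5b
byte 5: b9 XOR ea = 53
byte 6: 80 XOR 4d = cd
byte 7: e1 XOR f1 = 10
byte 8: 7f XOR 0e = 71
byte 9: c0 XOR 50 = 90
byte 10: a5 XOR e3 = 46
byte 11: 58 XOR b3 = eb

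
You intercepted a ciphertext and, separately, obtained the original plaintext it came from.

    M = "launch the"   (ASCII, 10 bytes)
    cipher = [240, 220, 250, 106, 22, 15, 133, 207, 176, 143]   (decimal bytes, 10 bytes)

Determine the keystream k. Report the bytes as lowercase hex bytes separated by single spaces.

9c bd 8f 04 75 67 a5 bb d8 ea

Since cipher = M ⊕ k, XORing both sides with M gives k = M ⊕ cipher.
byte 0: 6c XOR f0 = 9c
byte 1: 61 XOR dc = bd
byte 2: 75 XOR fa = 8f
byte 3: 6e XOR 6a = 04
byte 4: 63 XOR 16 = 75
byte 5: 68 XOR 0f = 67
byte 6: 20 XOR 85 = a5
byte 7: 74 XOR cf = bb
byte 8: 68 XOR b0 = d8
byte 9: 65 XOR 8f = ea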